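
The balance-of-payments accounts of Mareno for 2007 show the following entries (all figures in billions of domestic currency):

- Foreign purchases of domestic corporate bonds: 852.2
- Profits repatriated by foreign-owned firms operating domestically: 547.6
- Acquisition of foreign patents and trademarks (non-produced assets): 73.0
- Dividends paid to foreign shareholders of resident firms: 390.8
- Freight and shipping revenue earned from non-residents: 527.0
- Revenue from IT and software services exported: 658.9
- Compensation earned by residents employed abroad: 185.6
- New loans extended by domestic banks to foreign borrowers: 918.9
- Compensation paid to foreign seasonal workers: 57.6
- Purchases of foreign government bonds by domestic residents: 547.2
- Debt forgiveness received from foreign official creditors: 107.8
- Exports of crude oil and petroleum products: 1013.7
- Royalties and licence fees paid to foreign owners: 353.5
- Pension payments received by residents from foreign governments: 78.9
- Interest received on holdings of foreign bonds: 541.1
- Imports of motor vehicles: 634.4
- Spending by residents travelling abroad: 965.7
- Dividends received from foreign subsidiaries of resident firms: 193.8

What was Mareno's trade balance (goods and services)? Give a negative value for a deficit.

246.0

Goods: -634.4 + 1013.7 = 379.3
Services: -353.5 - 965.7 + 527.0 + 658.9 = -133.3
Trade balance = 379.3 + (-133.3) = 246.0
(Excluded from the trade balance — financial account: foreign purchases of domestic corporate bonds 852.2, new loans extended by domestic banks to foreign borrowers 918.9, purchases of foreign government bonds by domestic residents 547.2; primary income: profits repatriated by foreign-owned firms operating domestically 547.6, dividends paid to foreign shareholders of resident firms 390.8, compensation earned by residents employed abroad 185.6, compensation paid to foreign seasonal workers 57.6, interest received on holdings of foreign bonds 541.1, dividends received from foreign subsidiaries of resident firms 193.8; capital account: acquisition of foreign patents and trademarks (non-produced assets) 73.0, debt forgiveness received from foreign official creditors 107.8; secondary income: pension payments received by residents from foreign governments 78.9.)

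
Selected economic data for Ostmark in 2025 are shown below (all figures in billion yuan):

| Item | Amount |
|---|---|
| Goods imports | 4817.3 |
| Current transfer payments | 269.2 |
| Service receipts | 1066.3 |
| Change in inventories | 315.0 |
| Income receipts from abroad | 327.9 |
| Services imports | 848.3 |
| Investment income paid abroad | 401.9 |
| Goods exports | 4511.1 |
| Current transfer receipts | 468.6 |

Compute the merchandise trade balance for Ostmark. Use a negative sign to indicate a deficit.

-306.2

Goods balance = 4511.1 - 4817.3 = -306.2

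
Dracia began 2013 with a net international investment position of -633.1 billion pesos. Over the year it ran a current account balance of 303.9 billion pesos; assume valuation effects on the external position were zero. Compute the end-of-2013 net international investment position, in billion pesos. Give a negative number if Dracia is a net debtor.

-329.2

With no valuation effects, change in NIIP = current account = 303.9
End-of-year NIIP = -633.1 + 303.9 = -329.2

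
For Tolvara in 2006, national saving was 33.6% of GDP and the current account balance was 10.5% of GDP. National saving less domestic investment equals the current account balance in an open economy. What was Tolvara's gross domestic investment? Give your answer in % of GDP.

I = S - CA = 33.6 - 10.5 = 23.1

23.1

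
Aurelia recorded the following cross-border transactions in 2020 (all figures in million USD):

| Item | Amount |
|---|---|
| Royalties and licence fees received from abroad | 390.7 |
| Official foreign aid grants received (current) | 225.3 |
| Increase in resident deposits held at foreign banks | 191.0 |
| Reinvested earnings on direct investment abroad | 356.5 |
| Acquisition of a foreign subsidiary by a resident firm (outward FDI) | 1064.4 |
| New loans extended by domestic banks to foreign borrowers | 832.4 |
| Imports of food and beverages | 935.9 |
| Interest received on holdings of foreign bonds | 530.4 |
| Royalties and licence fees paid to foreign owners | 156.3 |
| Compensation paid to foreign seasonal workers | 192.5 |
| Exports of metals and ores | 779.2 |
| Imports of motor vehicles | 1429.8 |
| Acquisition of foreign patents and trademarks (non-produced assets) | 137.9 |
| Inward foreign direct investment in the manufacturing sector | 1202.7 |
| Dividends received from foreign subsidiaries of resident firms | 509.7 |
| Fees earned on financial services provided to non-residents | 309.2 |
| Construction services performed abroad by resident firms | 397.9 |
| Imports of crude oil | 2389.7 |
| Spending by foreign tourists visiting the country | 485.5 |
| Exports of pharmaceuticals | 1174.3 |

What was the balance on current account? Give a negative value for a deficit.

54.5

Goods: 1174.3 - 1429.8 - 935.9 - 2389.7 + 779.2 = -2801.9
Services: 390.7 + 397.9 + 485.5 + 309.2 - 156.3 = 1427.0
Primary income: -192.5 + 356.5 + 509.7 + 530.4 = 1204.1
Secondary income: 225.3
Current account = (-2801.9) + 1427.0 + 1204.1 + 225.3 = 54.5
(Excluded from the current account — financial account: increase in resident deposits held at foreign banks 191.0, acquisition of a foreign subsidiary by a resident firm (outward FDI) 1064.4, new loans extended by domestic banks to foreign borrowers 832.4, inward foreign direct investment in the manufacturing sector 1202.7; capital account: acquisition of foreign patents and trademarks (non-produced assets) 137.9.)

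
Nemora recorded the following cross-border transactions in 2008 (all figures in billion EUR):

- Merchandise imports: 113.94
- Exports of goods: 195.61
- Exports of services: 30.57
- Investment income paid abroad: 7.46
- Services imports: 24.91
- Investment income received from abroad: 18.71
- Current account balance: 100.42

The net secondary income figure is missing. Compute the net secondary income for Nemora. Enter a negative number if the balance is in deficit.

1.84

Current account = goods balance + services balance + net primary income + net secondary income
Sum of the known components = 98.58
Net secondary income = CA - (known components) = 100.42 - 98.58 = 1.84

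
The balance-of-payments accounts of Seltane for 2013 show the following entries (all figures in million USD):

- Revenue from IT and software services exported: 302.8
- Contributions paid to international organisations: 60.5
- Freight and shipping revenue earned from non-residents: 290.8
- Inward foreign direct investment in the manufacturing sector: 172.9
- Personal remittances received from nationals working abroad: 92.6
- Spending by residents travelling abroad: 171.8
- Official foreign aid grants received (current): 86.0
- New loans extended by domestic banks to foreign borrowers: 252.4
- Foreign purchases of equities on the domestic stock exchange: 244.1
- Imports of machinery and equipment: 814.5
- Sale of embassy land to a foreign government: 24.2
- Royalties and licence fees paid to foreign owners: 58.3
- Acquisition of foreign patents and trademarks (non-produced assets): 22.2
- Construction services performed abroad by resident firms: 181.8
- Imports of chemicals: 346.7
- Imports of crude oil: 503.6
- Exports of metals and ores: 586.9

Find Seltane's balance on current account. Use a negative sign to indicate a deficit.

-414.5

Goods: 586.9 - 503.6 - 814.5 - 346.7 = -1077.9
Services: 181.8 - 58.3 + 302.8 + 290.8 - 171.8 = 545.3
Secondary income: -60.5 + 92.6 + 86.0 = 118.1
Current account = (-1077.9) + 545.3 + 118.1 = -414.5
(Excluded from the current account — financial account: inward foreign direct investment in the manufacturing sector 172.9, new loans extended by domestic banks to foreign borrowers 252.4, foreign purchases of equities on the domestic stock exchange 244.1; capital account: sale of embassy land to a foreign government 24.2, acquisition of foreign patents and trademarks (non-produced assets) 22.2.)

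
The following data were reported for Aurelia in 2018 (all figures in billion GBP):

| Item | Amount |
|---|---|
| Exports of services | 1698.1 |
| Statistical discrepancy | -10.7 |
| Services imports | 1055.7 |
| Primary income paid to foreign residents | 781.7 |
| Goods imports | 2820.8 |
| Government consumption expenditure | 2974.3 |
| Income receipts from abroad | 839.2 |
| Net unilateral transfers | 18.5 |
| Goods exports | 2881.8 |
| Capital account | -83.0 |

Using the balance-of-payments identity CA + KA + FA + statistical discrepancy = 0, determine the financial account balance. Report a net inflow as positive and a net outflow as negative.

Goods balance = 2881.8 - 2820.8 = 61.0
Services balance = 1698.1 - 1055.7 = 642.4
Trade balance (goods + services) = 61.0 + 642.4 = 703.4
Net primary income = 839.2 - 781.7 = 57.5
Net secondary income = 18.5
Current account = 703.4 + 57.5 + 18.5 = 779.4
Financial account = -(779.4 + (-83.0) + (-10.7)) = -685.7

-685.7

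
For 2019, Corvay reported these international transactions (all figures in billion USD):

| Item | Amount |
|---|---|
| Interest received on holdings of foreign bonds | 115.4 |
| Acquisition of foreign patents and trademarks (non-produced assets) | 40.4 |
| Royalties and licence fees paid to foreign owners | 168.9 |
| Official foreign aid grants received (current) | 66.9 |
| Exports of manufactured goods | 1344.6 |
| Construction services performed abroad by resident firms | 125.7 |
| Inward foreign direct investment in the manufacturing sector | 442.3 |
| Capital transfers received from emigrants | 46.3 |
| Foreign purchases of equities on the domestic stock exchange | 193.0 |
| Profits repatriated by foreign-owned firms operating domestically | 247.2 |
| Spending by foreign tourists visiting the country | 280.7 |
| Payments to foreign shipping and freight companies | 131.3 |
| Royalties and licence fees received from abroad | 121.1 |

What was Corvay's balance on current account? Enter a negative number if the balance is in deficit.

1507.0

Goods: 1344.6
Services: 280.7 + 125.7 + 121.1 - 131.3 - 168.9 = 227.3
Primary income: -247.2 + 115.4 = -131.8
Secondary income: 66.9
Current account = 1344.6 + 227.3 + (-131.8) + 66.9 = 1507.0
(Excluded from the current account — capital account: acquisition of foreign patents and trademarks (non-produced assets) 40.4, capital transfers received from emigrants 46.3; financial account: inward foreign direct investment in the manufacturing sector 442.3, foreign purchases of equities on the domestic stock exchange 193.0.)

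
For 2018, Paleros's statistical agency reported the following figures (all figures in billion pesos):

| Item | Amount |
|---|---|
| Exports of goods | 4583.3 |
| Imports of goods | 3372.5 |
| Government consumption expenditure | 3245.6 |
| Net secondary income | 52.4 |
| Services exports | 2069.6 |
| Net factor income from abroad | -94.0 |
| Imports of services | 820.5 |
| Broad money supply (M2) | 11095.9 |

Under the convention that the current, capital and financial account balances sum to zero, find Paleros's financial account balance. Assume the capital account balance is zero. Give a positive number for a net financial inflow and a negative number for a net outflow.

Goods balance = 4583.3 - 3372.5 = 1210.8
Services balance = 2069.6 - 820.5 = 1249.1
Trade balance (goods + services) = 1210.8 + 1249.1 = 2459.9
Net primary income = -94.0
Net secondary income = 52.4
Current account = 2459.9 + (-94.0) + 52.4 = 2418.3
Financial account = -(2418.3) = -2418.3

-2418.3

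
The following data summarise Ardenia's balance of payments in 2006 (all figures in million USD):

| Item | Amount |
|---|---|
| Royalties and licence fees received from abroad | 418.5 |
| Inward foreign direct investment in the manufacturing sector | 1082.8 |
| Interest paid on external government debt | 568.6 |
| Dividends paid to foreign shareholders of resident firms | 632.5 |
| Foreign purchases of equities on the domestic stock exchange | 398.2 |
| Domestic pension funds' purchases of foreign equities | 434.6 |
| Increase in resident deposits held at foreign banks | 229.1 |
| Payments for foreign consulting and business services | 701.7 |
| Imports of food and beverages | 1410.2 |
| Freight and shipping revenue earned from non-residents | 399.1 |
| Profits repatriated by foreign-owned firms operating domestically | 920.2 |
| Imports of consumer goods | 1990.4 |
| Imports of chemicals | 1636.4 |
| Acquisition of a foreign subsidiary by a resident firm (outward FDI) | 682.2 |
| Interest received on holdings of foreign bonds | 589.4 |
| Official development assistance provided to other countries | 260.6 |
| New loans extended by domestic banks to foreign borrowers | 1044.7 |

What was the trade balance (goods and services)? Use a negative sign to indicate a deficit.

-4921.1

Goods: -1990.4 - 1636.4 - 1410.2 = -5037.0
Services: 399.1 + 418.5 - 701.7 = 115.9
Trade balance = -5037.0 + 115.9 = -4921.1
(Excluded from the trade balance — financial account: inward foreign direct investment in the manufacturing sector 1082.8, foreign purchases of equities on the domestic stock exchange 398.2, domestic pension funds' purchases of foreign equities 434.6, increase in resident deposits held at foreign banks 229.1, acquisition of a foreign subsidiary by a resident firm (outward FDI) 682.2, new loans extended by domestic banks to foreign borrowers 1044.7; primary income: interest paid on external government debt 568.6, dividends paid to foreign shareholders of resident firms 632.5, profits repatriated by foreign-owned firms operating domestically 920.2, interest received on holdings of foreign bonds 589.4; secondary income: official development assistance provided to other countries 260.6.)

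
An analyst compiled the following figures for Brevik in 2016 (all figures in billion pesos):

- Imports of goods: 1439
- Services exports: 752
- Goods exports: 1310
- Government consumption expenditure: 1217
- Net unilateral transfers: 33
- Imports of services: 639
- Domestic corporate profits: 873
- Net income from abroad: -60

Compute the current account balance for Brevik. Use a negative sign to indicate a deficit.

-43

Goods balance = 1310 - 1439 = -129
Services balance = 752 - 639 = 113
Trade balance (goods + services) = -129 + 113 = -16
Net primary income = -60
Net secondary income = 33
Current account = -16 + (-60) + 33 = -43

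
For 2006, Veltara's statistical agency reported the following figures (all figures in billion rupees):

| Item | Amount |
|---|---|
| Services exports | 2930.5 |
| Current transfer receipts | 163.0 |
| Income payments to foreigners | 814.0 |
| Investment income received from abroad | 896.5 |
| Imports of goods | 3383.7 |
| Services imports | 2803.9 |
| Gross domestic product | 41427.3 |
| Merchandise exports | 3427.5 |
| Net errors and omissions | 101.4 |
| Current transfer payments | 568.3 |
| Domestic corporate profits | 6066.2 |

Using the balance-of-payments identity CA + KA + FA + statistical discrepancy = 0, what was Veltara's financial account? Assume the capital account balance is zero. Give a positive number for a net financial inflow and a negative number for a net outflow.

Goods balance = 3427.5 - 3383.7 = 43.8
Services balance = 2930.5 - 2803.9 = 126.6
Trade balance (goods + services) = 43.8 + 126.6 = 170.4
Net primary income = 896.5 - 814.0 = 82.5
Net secondary income = 163.0 - 568.3 = -405.3
Current account = 170.4 + 82.5 + (-405.3) = -152.4
Financial account = -(-152.4 + 101.4) = 51.0

51.0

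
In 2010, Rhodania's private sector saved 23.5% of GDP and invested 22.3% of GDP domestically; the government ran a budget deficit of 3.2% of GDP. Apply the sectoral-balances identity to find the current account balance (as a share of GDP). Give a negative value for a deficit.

By the sectoral-balances identity, CA = (S_private - I) + (T - G).
Private balance = 23.5 - 22.3 = 1.2
Government balance (T - G) = -3.2
CA = 1.2 + (-3.2) = -2.0

-2.0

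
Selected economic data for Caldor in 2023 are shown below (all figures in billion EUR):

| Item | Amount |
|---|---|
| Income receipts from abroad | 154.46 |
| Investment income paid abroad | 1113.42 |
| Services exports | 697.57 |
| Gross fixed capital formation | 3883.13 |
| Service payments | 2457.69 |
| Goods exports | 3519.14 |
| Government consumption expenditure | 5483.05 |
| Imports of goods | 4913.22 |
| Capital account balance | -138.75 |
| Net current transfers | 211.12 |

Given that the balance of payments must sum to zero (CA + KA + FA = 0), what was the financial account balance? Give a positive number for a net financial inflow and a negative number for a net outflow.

4040.79

Goods balance = 3519.14 - 4913.22 = -1394.08
Services balance = 697.57 - 2457.69 = -1760.12
Trade balance (goods + services) = -1394.08 + (-1760.12) = -3154.20
Net primary income = 154.46 - 1113.42 = -958.96
Net secondary income = 211.12
Current account = -3154.20 + (-958.96) + 211.12 = -3902.04
Financial account = -(-3902.04 + (-138.75)) = 4040.79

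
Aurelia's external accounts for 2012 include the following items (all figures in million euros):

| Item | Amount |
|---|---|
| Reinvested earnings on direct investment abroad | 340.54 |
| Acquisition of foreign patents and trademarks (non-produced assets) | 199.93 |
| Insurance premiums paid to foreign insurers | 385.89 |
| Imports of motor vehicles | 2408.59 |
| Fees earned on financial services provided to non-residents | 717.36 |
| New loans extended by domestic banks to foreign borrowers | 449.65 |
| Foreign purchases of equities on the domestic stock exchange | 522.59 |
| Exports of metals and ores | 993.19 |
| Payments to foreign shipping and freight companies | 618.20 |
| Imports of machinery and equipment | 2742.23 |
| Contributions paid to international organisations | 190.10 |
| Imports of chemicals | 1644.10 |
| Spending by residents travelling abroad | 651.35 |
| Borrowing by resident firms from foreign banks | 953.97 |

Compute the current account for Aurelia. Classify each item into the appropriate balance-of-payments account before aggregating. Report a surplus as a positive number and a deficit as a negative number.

Goods: -2408.59 - 2742.23 - 1644.10 + 993.19 = -5801.73
Services: -651.35 + 717.36 - 618.20 - 385.89 = -938.08
Primary income: 340.54
Secondary income: -190.10
Current account = (-5801.73) + (-938.08) + 340.54 + (-190.10) = -6589.37
(Excluded from the current account — capital account: acquisition of foreign patents and trademarks (non-produced assets) 199.93; financial account: new loans extended by domestic banks to foreign borrowers 449.65, foreign purchases of equities on the domestic stock exchange 522.59, borrowing by resident firms from foreign banks 953.97.)

-6589.37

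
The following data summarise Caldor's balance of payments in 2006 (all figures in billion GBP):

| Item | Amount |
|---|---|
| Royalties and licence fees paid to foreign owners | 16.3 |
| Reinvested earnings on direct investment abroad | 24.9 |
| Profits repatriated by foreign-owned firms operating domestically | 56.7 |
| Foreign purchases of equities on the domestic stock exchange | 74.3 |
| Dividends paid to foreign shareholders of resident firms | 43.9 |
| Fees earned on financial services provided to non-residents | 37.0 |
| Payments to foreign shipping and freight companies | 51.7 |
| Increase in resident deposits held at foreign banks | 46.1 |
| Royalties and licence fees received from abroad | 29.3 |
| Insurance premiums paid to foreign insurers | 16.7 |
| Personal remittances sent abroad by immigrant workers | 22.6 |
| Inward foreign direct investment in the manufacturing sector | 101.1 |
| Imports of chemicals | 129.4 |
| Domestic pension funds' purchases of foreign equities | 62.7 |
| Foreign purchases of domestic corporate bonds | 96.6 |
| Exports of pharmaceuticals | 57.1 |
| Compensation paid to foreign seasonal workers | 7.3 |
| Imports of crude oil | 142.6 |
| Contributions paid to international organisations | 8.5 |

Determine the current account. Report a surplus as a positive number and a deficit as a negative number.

Goods: -129.4 - 142.6 + 57.1 = -214.9
Services: 29.3 - 16.7 - 51.7 + 37.0 - 16.3 = -18.4
Primary income: -56.7 + 24.9 - 43.9 - 7.3 = -83.0
Secondary income: -22.6 - 8.5 = -31.1
Current account = (-214.9) + (-18.4) + (-83.0) + (-31.1) = -347.4
(Excluded from the current account — financial account: foreign purchases of equities on the domestic stock exchange 74.3, increase in resident deposits held at foreign banks 46.1, inward foreign direct investment in the manufacturing sector 101.1, domestic pension funds' purchases of foreign equities 62.7, foreign purchases of domestic corporate bonds 96.6.)

-347.4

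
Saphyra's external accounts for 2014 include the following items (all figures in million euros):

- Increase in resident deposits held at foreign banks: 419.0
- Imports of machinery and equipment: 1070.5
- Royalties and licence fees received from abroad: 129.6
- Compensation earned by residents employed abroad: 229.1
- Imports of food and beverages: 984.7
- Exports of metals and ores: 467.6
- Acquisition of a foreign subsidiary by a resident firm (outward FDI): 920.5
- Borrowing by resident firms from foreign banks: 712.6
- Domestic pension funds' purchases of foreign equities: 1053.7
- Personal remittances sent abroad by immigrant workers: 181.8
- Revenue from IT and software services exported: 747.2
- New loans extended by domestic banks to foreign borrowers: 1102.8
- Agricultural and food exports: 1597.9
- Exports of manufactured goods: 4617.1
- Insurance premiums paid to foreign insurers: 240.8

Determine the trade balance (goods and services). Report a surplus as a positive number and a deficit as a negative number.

5263.4

Goods: -1070.5 + 4617.1 + 467.6 + 1597.9 - 984.7 = 4627.4
Services: -240.8 + 129.6 + 747.2 = 636.0
Trade balance = 4627.4 + 636.0 = 5263.4
(Excluded from the trade balance — financial account: increase in resident deposits held at foreign banks 419.0, acquisition of a foreign subsidiary by a resident firm (outward FDI) 920.5, borrowing by resident firms from foreign banks 712.6, domestic pension funds' purchases of foreign equities 1053.7, new loans extended by domestic banks to foreign borrowers 1102.8; primary income: compensation earned by residents employed abroad 229.1; secondary income: personal remittances sent abroad by immigrant workers 181.8.)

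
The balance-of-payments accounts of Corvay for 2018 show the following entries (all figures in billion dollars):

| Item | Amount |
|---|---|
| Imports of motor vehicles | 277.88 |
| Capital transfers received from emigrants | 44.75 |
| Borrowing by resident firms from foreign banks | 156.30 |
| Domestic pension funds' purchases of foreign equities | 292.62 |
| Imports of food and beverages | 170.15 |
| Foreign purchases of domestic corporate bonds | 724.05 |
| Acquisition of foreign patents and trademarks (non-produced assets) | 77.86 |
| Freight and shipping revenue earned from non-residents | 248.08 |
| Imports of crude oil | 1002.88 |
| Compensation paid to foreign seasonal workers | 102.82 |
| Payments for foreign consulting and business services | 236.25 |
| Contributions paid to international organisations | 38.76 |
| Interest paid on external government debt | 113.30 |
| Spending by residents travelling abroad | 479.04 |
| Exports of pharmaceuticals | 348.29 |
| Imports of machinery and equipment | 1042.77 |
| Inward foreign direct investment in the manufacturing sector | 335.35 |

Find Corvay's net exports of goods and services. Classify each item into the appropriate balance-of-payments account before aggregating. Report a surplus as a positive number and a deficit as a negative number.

Goods: -277.88 - 1042.77 - 170.15 + 348.29 - 1002.88 = -2145.39
Services: 248.08 - 479.04 - 236.25 = -467.21
Trade balance = -2145.39 + (-467.21) = -2612.60
(Excluded from the trade balance — capital account: capital transfers received from emigrants 44.75, acquisition of foreign patents and trademarks (non-produced assets) 77.86; financial account: borrowing by resident firms from foreign banks 156.30, domestic pension funds' purchases of foreign equities 292.62, foreign purchases of domestic corporate bonds 724.05, inward foreign direct investment in the manufacturing sector 335.35; primary income: compensation paid to foreign seasonal workers 102.82, interest paid on external government debt 113.30; secondary income: contributions paid to international organisations 38.76.)

-2612.60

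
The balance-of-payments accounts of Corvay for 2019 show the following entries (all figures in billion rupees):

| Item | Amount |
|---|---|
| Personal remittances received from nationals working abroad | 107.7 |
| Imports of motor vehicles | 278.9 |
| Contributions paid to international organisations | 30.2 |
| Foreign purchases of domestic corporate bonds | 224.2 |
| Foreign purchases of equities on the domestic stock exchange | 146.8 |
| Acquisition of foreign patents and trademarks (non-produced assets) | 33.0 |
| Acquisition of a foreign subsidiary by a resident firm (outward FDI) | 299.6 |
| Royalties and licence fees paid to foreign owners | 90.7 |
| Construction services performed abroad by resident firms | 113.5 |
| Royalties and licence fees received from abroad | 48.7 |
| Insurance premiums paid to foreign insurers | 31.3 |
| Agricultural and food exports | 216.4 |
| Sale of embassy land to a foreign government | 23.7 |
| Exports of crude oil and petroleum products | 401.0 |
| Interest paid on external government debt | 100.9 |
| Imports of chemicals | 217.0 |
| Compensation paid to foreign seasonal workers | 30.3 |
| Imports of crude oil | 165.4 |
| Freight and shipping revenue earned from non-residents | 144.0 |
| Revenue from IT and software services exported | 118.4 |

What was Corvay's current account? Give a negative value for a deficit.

Goods: -217.0 + 216.4 + 401.0 - 278.9 - 165.4 = -43.9
Services: -90.7 + 118.4 + 48.7 + 144.0 + 113.5 - 31.3 = 302.6
Primary income: -100.9 - 30.3 = -131.2
Secondary income: -30.2 + 107.7 = 77.5
Current account = (-43.9) + 302.6 + (-131.2) + 77.5 = 205.0
(Excluded from the current account — financial account: foreign purchases of domestic corporate bonds 224.2, foreign purchases of equities on the domestic stock exchange 146.8, acquisition of a foreign subsidiary by a resident firm (outward FDI) 299.6; capital account: acquisition of foreign patents and trademarks (non-produced assets) 33.0, sale of embassy land to a foreign government 23.7.)

205.0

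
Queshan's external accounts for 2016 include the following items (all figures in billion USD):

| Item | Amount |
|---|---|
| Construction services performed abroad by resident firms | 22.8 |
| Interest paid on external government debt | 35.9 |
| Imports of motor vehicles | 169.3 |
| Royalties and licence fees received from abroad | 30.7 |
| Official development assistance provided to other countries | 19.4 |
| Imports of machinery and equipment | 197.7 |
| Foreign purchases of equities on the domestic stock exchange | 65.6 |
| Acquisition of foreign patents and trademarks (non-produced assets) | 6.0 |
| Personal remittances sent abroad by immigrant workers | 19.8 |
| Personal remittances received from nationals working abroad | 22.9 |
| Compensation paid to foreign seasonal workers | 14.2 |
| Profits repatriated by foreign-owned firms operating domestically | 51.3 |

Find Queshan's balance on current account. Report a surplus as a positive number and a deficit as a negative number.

-431.2

Goods: -197.7 - 169.3 = -367.0
Services: 22.8 + 30.7 = 53.5
Primary income: -14.2 - 51.3 - 35.9 = -101.4
Secondary income: 22.9 - 19.8 - 19.4 = -16.3
Current account = (-367.0) + 53.5 + (-101.4) + (-16.3) = -431.2
(Excluded from the current account — financial account: foreign purchases of equities on the domestic stock exchange 65.6; capital account: acquisition of foreign patents and trademarks (non-produced assets) 6.0.)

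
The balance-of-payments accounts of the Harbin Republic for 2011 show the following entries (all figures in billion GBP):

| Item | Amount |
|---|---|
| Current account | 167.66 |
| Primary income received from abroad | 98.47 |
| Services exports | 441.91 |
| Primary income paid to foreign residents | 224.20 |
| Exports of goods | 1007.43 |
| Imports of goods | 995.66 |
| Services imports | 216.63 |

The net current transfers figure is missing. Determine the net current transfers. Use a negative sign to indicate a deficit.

56.34

Current account = goods balance + services balance + net primary income + net secondary income
Sum of the known components = 111.32
Net current transfers = CA - (known components) = 167.66 - 111.32 = 56.34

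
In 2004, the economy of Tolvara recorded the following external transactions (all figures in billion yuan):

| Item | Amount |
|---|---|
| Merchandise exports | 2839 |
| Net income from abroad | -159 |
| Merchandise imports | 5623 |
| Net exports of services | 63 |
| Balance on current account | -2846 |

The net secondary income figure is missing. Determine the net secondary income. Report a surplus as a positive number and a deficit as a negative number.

Current account = goods balance + services balance + net primary income + net secondary income
Sum of the known components = -2880
Net secondary income = CA - (known components) = -2846 - (-2880) = 34

34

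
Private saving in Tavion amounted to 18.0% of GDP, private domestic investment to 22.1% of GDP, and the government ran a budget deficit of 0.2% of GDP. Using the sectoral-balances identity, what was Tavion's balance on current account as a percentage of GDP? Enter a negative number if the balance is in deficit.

By the sectoral-balances identity, CA = (S_private - I) + (T - G).
Private balance = 18.0 - 22.1 = -4.1
Government balance (T - G) = -0.2
CA = -4.1 + (-0.2) = -4.3

-4.3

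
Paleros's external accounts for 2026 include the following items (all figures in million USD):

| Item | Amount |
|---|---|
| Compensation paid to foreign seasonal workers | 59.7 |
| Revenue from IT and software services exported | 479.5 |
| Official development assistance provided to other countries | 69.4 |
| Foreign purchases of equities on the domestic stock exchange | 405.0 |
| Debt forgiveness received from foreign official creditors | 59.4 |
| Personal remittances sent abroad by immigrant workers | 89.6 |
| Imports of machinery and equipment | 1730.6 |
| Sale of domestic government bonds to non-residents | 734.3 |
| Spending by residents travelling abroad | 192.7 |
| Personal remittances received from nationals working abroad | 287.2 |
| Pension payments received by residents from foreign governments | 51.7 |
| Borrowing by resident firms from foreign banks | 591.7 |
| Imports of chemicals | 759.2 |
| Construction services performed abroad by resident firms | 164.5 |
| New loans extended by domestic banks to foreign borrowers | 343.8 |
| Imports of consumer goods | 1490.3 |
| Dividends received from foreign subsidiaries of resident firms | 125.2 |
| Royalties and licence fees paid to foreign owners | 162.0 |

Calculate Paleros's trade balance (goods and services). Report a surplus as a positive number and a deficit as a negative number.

Goods: -1730.6 - 759.2 - 1490.3 = -3980.1
Services: -192.7 - 162.0 + 479.5 + 164.5 = 289.3
Trade balance = -3980.1 + 289.3 = -3690.8
(Excluded from the trade balance — primary income: compensation paid to foreign seasonal workers 59.7, dividends received from foreign subsidiaries of resident firms 125.2; secondary income: official development assistance provided to other countries 69.4, personal remittances sent abroad by immigrant workers 89.6, personal remittances received from nationals working abroad 287.2, pension payments received by residents from foreign governments 51.7; financial account: foreign purchases of equities on the domestic stock exchange 405.0, sale of domestic government bonds to non-residents 734.3, borrowing by resident firms from foreign banks 591.7, new loans extended by domestic banks to foreign borrowers 343.8; capital account: debt forgiveness received from foreign official creditors 59.4.)

-3690.8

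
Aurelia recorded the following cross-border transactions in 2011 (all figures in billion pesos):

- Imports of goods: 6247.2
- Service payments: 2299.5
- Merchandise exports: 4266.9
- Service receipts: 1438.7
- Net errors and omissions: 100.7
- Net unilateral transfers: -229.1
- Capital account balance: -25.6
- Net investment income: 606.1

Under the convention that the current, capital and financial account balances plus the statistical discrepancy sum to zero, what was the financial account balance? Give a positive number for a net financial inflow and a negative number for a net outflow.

2389.0

Goods balance = 4266.9 - 6247.2 = -1980.3
Services balance = 1438.7 - 2299.5 = -860.8
Trade balance (goods + services) = -1980.3 + (-860.8) = -2841.1
Net primary income = 606.1
Net secondary income = -229.1
Current account = -2841.1 + 606.1 + (-229.1) = -2464.1
Financial account = -(-2464.1 + (-25.6) + 100.7) = 2389.0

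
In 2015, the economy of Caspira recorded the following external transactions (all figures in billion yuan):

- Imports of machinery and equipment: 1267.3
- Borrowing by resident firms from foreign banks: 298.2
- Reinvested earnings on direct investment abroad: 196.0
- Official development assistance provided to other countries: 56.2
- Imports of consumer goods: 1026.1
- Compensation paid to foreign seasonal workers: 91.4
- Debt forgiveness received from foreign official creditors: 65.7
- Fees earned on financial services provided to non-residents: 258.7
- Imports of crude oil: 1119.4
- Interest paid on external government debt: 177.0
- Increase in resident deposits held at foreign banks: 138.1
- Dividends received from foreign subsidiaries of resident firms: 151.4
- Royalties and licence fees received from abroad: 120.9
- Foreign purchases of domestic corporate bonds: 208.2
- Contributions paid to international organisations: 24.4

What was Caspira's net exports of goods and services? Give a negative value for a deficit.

Goods: -1119.4 - 1267.3 - 1026.1 = -3412.8
Services: 258.7 + 120.9 = 379.6
Trade balance = -3412.8 + 379.6 = -3033.2
(Excluded from the trade balance — financial account: borrowing by resident firms from foreign banks 298.2, increase in resident deposits held at foreign banks 138.1, foreign purchases of domestic corporate bonds 208.2; primary income: reinvested earnings on direct investment abroad 196.0, compensation paid to foreign seasonal workers 91.4, interest paid on external government debt 177.0, dividends received from foreign subsidiaries of resident firms 151.4; secondary income: official development assistance provided to other countries 56.2, contributions paid to international organisations 24.4; capital account: debt forgiveness received from foreign official creditors 65.7.)

-3033.2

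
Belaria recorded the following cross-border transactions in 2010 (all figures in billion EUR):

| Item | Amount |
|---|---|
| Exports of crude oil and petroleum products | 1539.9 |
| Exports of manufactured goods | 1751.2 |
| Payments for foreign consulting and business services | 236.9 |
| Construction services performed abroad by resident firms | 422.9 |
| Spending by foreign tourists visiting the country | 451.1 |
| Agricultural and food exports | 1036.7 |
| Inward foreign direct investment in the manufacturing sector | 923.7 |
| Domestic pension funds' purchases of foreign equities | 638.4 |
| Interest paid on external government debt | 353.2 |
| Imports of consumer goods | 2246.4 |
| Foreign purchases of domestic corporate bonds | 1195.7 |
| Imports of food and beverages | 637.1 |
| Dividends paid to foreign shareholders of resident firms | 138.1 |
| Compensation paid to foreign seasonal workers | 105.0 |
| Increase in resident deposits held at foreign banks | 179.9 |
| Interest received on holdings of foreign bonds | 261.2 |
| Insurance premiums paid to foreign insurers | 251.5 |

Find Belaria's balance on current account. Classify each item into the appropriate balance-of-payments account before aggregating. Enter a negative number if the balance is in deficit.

Goods: -637.1 + 1751.2 + 1539.9 + 1036.7 - 2246.4 = 1444.3
Services: 451.1 + 422.9 - 236.9 - 251.5 = 385.6
Primary income: -353.2 - 105.0 - 138.1 + 261.2 = -335.1
Current account = 1444.3 + 385.6 + (-335.1) = 1494.8
(Excluded from the current account — financial account: inward foreign direct investment in the manufacturing sector 923.7, domestic pension funds' purchases of foreign equities 638.4, foreign purchases of domestic corporate bonds 1195.7, increase in resident deposits held at foreign banks 179.9.)

1494.8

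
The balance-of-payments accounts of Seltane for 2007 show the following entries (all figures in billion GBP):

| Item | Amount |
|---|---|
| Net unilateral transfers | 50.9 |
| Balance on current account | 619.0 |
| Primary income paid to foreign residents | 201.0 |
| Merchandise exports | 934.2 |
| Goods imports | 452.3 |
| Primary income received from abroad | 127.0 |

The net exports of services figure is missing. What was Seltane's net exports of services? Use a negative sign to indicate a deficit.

Current account = goods balance + services balance + net primary income + net secondary income
Sum of the known components = 458.8
Net exports of services = CA - (known components) = 619.0 - 458.8 = 160.2

160.2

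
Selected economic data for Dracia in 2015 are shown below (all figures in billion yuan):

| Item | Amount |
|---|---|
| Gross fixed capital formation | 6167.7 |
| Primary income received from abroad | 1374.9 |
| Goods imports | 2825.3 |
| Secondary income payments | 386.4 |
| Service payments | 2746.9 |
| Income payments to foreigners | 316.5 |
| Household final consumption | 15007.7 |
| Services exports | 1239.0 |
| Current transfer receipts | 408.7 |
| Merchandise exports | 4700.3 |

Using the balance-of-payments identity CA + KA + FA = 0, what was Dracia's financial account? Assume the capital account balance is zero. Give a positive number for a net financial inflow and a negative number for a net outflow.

-1447.8

Goods balance = 4700.3 - 2825.3 = 1875.0
Services balance = 1239.0 - 2746.9 = -1507.9
Trade balance (goods + services) = 1875.0 + (-1507.9) = 367.1
Net primary income = 1374.9 - 316.5 = 1058.4
Net secondary income = 408.7 - 386.4 = 22.3
Current account = 367.1 + 1058.4 + 22.3 = 1447.8
Financial account = -(1447.8) = -1447.8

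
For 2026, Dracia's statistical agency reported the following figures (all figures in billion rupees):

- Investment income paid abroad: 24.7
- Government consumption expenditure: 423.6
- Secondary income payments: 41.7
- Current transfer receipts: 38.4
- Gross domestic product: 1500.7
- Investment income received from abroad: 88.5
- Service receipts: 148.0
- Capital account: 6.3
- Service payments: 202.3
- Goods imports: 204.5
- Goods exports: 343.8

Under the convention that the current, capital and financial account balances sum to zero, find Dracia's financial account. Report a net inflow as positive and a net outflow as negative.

-151.8

Goods balance = 343.8 - 204.5 = 139.3
Services balance = 148.0 - 202.3 = -54.3
Trade balance (goods + services) = 139.3 + (-54.3) = 85.0
Net primary income = 88.5 - 24.7 = 63.8
Net secondary income = 38.4 - 41.7 = -3.3
Current account = 85.0 + 63.8 + (-3.3) = 145.5
Financial account = -(145.5 + 6.3) = -151.8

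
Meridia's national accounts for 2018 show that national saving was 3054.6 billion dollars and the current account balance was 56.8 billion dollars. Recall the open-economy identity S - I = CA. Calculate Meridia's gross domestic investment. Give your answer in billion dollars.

S - I = CA (net lending to the rest of the world).
I = S - CA = 3054.6 - 56.8 = 2997.8

2997.8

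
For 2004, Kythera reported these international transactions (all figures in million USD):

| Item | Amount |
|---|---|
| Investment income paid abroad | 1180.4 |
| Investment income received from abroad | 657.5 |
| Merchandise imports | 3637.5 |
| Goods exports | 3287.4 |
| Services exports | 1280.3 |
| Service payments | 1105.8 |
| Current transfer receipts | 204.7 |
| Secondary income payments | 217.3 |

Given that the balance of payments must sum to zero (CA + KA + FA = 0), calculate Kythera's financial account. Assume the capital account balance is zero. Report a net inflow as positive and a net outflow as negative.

Goods balance = 3287.4 - 3637.5 = -350.1
Services balance = 1280.3 - 1105.8 = 174.5
Trade balance (goods + services) = -350.1 + 174.5 = -175.6
Net primary income = 657.5 - 1180.4 = -522.9
Net secondary income = 204.7 - 217.3 = -12.6
Current account = -175.6 + (-522.9) + (-12.6) = -711.1
Financial account = -(-711.1) = 711.1

711.1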